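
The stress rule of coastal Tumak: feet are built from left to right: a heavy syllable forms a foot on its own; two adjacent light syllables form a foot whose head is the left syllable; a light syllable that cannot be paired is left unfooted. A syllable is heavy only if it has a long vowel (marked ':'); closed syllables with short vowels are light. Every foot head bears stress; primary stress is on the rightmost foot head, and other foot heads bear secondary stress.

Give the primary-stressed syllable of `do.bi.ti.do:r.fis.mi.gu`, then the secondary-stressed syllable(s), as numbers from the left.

primary 5, secondary 1, 4

Weights: 1 do L, 2 bi L, 3 ti L, 4 do:r H, 5 fis L, 6 mi L, 7 gu L.
Parse left to right (heavy = foot alone; LL = one foot; stranded L unfooted): (ˈdo.bi) ti (ˈdo:r) (ˈfis.mi) gu.
Foot heads: 1, 4, 5.
Primary stress on the rightmost head = syllable 5.
Secondary stress on 1, 4: ˌdo.bi.ti.ˌdo:r.ˈfis.mi.gu.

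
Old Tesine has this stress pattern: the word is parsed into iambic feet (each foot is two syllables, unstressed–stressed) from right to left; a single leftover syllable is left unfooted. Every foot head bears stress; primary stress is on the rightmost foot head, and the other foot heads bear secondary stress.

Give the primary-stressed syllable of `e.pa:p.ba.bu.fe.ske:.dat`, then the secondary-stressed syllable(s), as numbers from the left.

Parse right to left into iambic (σˈσ) feet: e (pa:p.ˈba) (bu.ˈfe) (ske:.ˈdat). Syllable 1 is left unfooted.
Foot heads (stressed positions): 3, 5, 7.
End Rule Rightmost: primary stress on the rightmost head = syllable 7.
Secondary stress on 3, 5: e.pa:p.ˌba.bu.ˌfe.ske:.ˈdat.

primary 7, secondary 3, 5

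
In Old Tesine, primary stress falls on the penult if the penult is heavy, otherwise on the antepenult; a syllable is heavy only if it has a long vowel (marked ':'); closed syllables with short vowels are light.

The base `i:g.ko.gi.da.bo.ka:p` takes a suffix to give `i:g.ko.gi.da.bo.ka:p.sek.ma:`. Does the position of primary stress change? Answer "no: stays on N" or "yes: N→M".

Base `i:g.ko.gi.da.bo.ka:p` (6 syllables):
  Weights: 4 da L, 5 bo L, 6 ka:p H.
  The penult (syllable 5, bo) is light, so stress falls on the antepenult (syllable 4, da).
  → primary stress on syllable 4.
Suffixed `i:g.ko.gi.da.bo.ka:p.sek.ma:` (8 syllables):
  Weights: 6 ka:p H, 7 sek L, 8 ma: H.
  The penult (syllable 7, sek) is light, so stress falls on the antepenult (syllable 6, ka:p).
  → primary stress on syllable 6.

yes: 4→6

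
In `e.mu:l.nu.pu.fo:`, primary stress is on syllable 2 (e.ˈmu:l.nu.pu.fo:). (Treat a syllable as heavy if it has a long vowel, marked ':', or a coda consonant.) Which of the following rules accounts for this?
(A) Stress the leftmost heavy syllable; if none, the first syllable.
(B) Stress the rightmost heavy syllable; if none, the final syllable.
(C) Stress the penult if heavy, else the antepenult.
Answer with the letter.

Rule A → syllable 2 ✓.
Rule B → syllable 5 (observed: 2).
Rule C → syllable 3 (observed: 2).

A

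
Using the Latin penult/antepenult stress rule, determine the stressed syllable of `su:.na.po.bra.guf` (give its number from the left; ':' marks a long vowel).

3

Classical Latin: stress the penult if heavy (long vowel or closed), else the antepenult.
Weights: 3 po L, 4 bra L, 5 guf H.
The penult (syllable 4, bra) is light, so stress falls on the antepenult (syllable 3, po).
Stress on syllable 3: su:.na.ˈpo.bra.guf.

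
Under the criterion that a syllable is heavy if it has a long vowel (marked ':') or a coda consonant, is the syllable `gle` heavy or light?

`gle`: short vowel, open (no coda). Short vowel, open → light.

light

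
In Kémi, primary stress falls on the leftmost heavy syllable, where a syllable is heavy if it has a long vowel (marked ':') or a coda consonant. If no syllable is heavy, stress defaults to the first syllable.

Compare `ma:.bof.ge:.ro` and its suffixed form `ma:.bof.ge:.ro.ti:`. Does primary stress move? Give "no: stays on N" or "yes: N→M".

no: stays on 1

Base `ma:.bof.ge:.ro` (4 syllables):
  Weights: 1 ma: H, 2 bof H, 3 ge: H, 4 ro L.
  Heavy syllables in the domain: 1, 2, 3. The leftmost is syllable 1 (ma:).
  → primary stress on syllable 1.
Suffixed `ma:.bof.ge:.ro.ti:` (5 syllables):
  Weights: 1 ma: H, 2 bof H, 3 ge: H, 4 ro L, 5 ti: H.
  Heavy syllables in the domain: 1, 2, 3, 5. The leftmost is syllable 1 (ma:).
  → primary stress on syllable 1.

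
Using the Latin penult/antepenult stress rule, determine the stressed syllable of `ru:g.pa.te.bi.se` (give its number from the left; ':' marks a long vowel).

Classical Latin: stress the penult if heavy (long vowel or closed), else the antepenult.
Weights: 3 te L, 4 bi L, 5 se L.
The penult (syllable 4, bi) is light, so stress falls on the antepenult (syllable 3, te).
Stress on syllable 3: ru:g.pa.ˈte.bi.se.

3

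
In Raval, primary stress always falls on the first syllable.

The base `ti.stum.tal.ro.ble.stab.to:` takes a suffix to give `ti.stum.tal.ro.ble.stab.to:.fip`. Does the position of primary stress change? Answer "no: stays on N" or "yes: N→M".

Base `ti.stum.tal.ro.ble.stab.to:` (7 syllables):
  The word has 7 syllables; the first syllable is syllable 1 (ti).
  → primary stress on syllable 1.
Suffixed `ti.stum.tal.ro.ble.stab.to:.fip` (8 syllables):
  The word has 8 syllables; the first syllable is syllable 1 (ti).
  → primary stress on syllable 1.

no: stays on 1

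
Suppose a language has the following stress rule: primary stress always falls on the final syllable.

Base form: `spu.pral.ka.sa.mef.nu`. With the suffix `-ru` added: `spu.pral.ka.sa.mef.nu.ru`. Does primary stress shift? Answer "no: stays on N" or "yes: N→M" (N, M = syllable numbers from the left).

Base `spu.pral.ka.sa.mef.nu` (6 syllables):
  The word has 6 syllables; the final syllable is syllable 6 (nu).
  → primary stress on syllable 6.
Suffixed `spu.pral.ka.sa.mef.nu.ru` (7 syllables):
  The word has 7 syllables; the final syllable is syllable 7 (ru).
  → primary stress on syllable 7.

yes: 6→7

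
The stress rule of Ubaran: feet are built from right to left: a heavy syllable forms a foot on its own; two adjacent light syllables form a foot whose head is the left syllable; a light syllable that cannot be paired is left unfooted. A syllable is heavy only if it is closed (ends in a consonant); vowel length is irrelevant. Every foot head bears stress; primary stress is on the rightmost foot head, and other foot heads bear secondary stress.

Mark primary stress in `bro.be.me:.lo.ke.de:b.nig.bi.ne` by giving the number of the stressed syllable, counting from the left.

8

Weights: 1 bro L, 2 be L, 3 me: L, 4 lo L, 5 ke L, 6 de:b H, 7 nig H, 8 bi L, 9 ne L.
Parse right to left (heavy = foot alone; LL = one foot; stranded L unfooted): bro (ˈbe.me:) (ˈlo.ke) (ˈde:b) (ˈnig) (ˈbi.ne).
Foot heads: 2, 4, 6, 7, 8.
Primary stress on the rightmost head = syllable 8.
Primary stress: syllable 8 → bro.be.me:.lo.ke.de:b.nig.ˈbi.ne.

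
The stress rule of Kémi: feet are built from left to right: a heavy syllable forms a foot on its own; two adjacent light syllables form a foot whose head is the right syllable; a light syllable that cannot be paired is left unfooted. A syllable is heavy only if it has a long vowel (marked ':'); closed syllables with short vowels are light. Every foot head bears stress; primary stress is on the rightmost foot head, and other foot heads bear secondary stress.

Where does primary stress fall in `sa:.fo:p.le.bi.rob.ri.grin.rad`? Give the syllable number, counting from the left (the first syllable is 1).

8

Weights: 1 sa: H, 2 fo:p H, 3 le L, 4 bi L, 5 rob L, 6 ri L, 7 grin L, 8 rad L.
Parse left to right (heavy = foot alone; LL = one foot; stranded L unfooted): (ˈsa:) (ˈfo:p) (le.ˈbi) (rob.ˈri) (grin.ˈrad).
Foot heads: 1, 2, 4, 6, 8.
Primary stress on the rightmost head = syllable 8.
Primary stress: syllable 8 → sa:.fo:p.le.bi.rob.ri.grin.ˈrad.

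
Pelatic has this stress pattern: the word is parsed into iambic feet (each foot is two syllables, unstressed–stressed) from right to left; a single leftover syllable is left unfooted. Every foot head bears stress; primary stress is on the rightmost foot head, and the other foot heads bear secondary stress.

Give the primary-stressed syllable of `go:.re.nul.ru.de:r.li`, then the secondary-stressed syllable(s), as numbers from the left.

Parse right to left into iambic (σˈσ) feet: (go:.ˈre) (nul.ˈru) (de:r.ˈli).
Foot heads (stressed positions): 2, 4, 6.
End Rule Rightmost: primary stress on the rightmost head = syllable 6.
Secondary stress on 2, 4: go:.ˌre.nul.ˌru.de:r.ˈli.

primary 6, secondary 2, 4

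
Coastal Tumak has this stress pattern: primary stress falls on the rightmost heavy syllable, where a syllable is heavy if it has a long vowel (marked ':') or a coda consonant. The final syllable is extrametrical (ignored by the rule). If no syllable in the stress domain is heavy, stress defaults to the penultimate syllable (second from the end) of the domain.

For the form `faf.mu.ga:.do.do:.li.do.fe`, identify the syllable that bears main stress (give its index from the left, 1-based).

5

The final syllable (8, fe) is extrametrical; the stress domain is syllables 1–7.
Weights: 1 faf H, 2 mu L, 3 ga: H, 4 do L, 5 do: H, 6 li L, 7 do L.
Heavy syllables in the domain: 1, 3, 5. The rightmost is syllable 5 (do:).
Primary stress: syllable 5 → faf.mu.ga:.do.ˈdo:.li.do.fe.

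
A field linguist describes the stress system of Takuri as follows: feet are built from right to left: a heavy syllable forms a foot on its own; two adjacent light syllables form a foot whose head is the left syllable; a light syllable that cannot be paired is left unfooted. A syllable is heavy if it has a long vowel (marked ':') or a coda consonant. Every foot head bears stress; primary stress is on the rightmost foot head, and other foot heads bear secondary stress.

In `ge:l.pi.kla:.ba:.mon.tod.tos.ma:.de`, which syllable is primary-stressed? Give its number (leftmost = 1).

Weights: 1 ge:l H, 2 pi L, 3 kla: H, 4 ba: H, 5 mon H, 6 tod H, 7 tos H, 8 ma: H, 9 de L.
Parse right to left (heavy = foot alone; LL = one foot; stranded L unfooted): (ˈge:l) pi (ˈkla:) (ˈba:) (ˈmon) (ˈtod) (ˈtos) (ˈma:) de.
Foot heads: 1, 3, 4, 5, 6, 7, 8.
Primary stress on the rightmost head = syllable 8.
Primary stress: syllable 8 → ge:l.pi.kla:.ba:.mon.tod.tos.ˈma:.de.

8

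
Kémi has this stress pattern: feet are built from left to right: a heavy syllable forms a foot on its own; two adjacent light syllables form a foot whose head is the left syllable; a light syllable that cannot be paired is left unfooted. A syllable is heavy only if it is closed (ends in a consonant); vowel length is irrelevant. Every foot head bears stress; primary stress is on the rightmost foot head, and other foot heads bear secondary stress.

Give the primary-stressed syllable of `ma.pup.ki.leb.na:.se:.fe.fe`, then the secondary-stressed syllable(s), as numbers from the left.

Weights: 1 ma L, 2 pup H, 3 ki L, 4 leb H, 5 na: L, 6 se: L, 7 fe L, 8 fe L.
Parse left to right (heavy = foot alone; LL = one foot; stranded L unfooted): ma (ˈpup) ki (ˈleb) (ˈna:.se:) (ˈfe.fe).
Foot heads: 2, 4, 5, 7.
Primary stress on the rightmost head = syllable 7.
Secondary stress on 2, 4, 5: ma.ˌpup.ki.ˌleb.ˌna:.se:.ˈfe.fe.

primary 7, secondary 2, 4, 5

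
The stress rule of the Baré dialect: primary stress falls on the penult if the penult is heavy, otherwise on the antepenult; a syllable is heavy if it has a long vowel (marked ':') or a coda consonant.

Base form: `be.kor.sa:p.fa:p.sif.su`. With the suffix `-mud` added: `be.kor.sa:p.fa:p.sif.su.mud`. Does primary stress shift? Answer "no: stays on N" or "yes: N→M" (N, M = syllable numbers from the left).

no: stays on 5

Base `be.kor.sa:p.fa:p.sif.su` (6 syllables):
  Weights: 4 fa:p H, 5 sif H, 6 su L.
  The penult (syllable 5, sif) is heavy, so it takes stress.
  → primary stress on syllable 5.
Suffixed `be.kor.sa:p.fa:p.sif.su.mud` (7 syllables):
  Weights: 5 sif H, 6 su L, 7 mud H.
  The penult (syllable 6, su) is light, so stress falls on the antepenult (syllable 5, sif).
  → primary stress on syllable 5.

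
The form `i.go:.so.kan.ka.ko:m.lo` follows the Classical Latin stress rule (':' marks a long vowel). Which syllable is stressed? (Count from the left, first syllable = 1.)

Classical Latin: stress the penult if heavy (long vowel or closed), else the antepenult.
Weights: 5 ka L, 6 ko:m H, 7 lo L.
The penult (syllable 6, ko:m) is heavy, so it takes stress.
Stress on syllable 6: i.go:.so.kan.ka.ˈko:m.lo.

6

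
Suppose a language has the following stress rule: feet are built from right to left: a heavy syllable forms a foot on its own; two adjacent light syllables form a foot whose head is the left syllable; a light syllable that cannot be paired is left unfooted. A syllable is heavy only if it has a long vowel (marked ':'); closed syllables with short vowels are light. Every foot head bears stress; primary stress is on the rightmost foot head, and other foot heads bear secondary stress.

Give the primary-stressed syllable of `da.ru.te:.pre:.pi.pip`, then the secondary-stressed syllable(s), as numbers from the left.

primary 5, secondary 1, 3, 4

Weights: 1 da L, 2 ru L, 3 te: H, 4 pre: H, 5 pi L, 6 pip L.
Parse right to left (heavy = foot alone; LL = one foot; stranded L unfooted): (ˈda.ru) (ˈte:) (ˈpre:) (ˈpi.pip).
Foot heads: 1, 3, 4, 5.
Primary stress on the rightmost head = syllable 5.
Secondary stress on 1, 3, 4: ˌda.ru.ˌte:.ˌpre:.ˈpi.pip.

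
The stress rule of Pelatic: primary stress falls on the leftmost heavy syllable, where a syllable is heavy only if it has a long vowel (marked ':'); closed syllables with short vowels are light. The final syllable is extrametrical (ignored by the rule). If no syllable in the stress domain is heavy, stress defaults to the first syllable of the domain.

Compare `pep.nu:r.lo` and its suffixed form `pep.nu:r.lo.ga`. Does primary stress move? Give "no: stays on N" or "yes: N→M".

Base `pep.nu:r.lo` (3 syllables):
  The final syllable (3, lo) is extrametrical; the stress domain is syllables 1–2.
  Weights: 1 pep L, 2 nu:r H.
  Heavy syllables in the domain: 2. The leftmost is syllable 2 (nu:r).
  → primary stress on syllable 2.
Suffixed `pep.nu:r.lo.ga` (4 syllables):
  The final syllable (4, ga) is extrametrical; the stress domain is syllables 1–3.
  Weights: 1 pep L, 2 nu:r H, 3 lo L.
  Heavy syllables in the domain: 2. The leftmost is syllable 2 (nu:r).
  → primary stress on syllable 2.

no: stays on 2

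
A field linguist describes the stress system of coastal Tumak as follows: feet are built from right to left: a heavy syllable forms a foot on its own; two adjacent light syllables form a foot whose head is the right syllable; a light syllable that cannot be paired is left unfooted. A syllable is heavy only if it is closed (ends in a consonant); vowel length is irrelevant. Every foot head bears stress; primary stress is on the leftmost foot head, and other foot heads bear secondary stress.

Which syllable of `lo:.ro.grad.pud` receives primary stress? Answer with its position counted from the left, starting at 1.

Weights: 1 lo: L, 2 ro L, 3 grad H, 4 pud H.
Parse right to left (heavy = foot alone; LL = one foot; stranded L unfooted): (lo:.ˈro) (ˈgrad) (ˈpud).
Foot heads: 2, 3, 4.
Primary stress on the leftmost head = syllable 2.
Primary stress: syllable 2 → lo:.ˈro.grad.pud.

2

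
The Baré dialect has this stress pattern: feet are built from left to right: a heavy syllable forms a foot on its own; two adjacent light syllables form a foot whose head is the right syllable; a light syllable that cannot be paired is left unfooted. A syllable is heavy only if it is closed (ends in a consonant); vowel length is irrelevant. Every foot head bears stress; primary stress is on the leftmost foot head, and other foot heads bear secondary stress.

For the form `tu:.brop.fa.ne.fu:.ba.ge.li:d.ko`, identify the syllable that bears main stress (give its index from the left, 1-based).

Weights: 1 tu: L, 2 brop H, 3 fa L, 4 ne L, 5 fu: L, 6 ba L, 7 ge L, 8 li:d H, 9 ko L.
Parse left to right (heavy = foot alone; LL = one foot; stranded L unfooted): tu: (ˈbrop) (fa.ˈne) (fu:.ˈba) ge (ˈli:d) ko.
Foot heads: 2, 4, 6, 8.
Primary stress on the leftmost head = syllable 2.
Primary stress: syllable 2 → tu:.ˈbrop.fa.ne.fu:.ba.ge.li:d.ko.

2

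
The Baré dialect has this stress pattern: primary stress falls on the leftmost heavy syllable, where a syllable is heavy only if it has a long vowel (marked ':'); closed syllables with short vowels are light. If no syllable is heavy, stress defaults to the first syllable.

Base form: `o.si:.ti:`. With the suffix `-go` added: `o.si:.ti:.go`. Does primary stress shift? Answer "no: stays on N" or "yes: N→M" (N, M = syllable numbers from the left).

Base `o.si:.ti:` (3 syllables):
  Weights: 1 o L, 2 si: H, 3 ti: H.
  Heavy syllables in the domain: 2, 3. The leftmost is syllable 2 (si:).
  → primary stress on syllable 2.
Suffixed `o.si:.ti:.go` (4 syllables):
  Weights: 1 o L, 2 si: H, 3 ti: H, 4 go L.
  Heavy syllables in the domain: 2, 3. The leftmost is syllable 2 (si:).
  → primary stress on syllable 2.

no: stays on 2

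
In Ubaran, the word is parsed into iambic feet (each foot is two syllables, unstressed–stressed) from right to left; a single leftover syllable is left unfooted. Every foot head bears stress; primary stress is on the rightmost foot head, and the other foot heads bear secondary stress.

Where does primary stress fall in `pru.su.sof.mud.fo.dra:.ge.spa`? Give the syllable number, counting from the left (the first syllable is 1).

8

Parse right to left into iambic (σˈσ) feet: (pru.ˈsu) (sof.ˈmud) (fo.ˈdra:) (ge.ˈspa).
Foot heads (stressed positions): 2, 4, 6, 8.
End Rule Rightmost: primary stress on the rightmost head = syllable 8.
Primary stress: syllable 8 → pru.su.sof.mud.fo.dra:.ge.ˈspa.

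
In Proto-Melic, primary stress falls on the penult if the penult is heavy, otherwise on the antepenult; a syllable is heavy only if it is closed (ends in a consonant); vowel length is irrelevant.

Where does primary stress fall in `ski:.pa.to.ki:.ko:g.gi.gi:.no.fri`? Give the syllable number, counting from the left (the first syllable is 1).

Weights: 7 gi: L, 8 no L, 9 fri L.
The penult (syllable 8, no) is light, so stress falls on the antepenult (syllable 7, gi:).
Primary stress: syllable 7 → ski:.pa.to.ki:.ko:g.gi.ˈgi:.no.fri.

7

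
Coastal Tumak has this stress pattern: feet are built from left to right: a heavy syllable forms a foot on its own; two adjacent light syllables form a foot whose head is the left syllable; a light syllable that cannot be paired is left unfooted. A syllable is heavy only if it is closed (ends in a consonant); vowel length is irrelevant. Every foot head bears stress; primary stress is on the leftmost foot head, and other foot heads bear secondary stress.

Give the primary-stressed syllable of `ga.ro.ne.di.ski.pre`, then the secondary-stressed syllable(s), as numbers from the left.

Weights: 1 ga L, 2 ro L, 3 ne L, 4 di L, 5 ski L, 6 pre L.
Parse left to right (heavy = foot alone; LL = one foot; stranded L unfooted): (ˈga.ro) (ˈne.di) (ˈski.pre).
Foot heads: 1, 3, 5.
Primary stress on the leftmost head = syllable 1.
Secondary stress on 3, 5: ˈga.ro.ˌne.di.ˌski.pre.

primary 1, secondary 3, 5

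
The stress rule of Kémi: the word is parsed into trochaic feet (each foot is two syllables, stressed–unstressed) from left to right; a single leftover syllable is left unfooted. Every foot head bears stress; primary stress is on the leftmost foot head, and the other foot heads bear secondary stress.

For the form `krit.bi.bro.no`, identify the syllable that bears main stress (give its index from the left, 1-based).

Parse left to right into trochaic (ˈσσ) feet: (ˈkrit.bi) (ˈbro.no).
Foot heads (stressed positions): 1, 3.
End Rule Leftmost: primary stress on the leftmost head = syllable 1.
Primary stress: syllable 1 → ˈkrit.bi.bro.no.

1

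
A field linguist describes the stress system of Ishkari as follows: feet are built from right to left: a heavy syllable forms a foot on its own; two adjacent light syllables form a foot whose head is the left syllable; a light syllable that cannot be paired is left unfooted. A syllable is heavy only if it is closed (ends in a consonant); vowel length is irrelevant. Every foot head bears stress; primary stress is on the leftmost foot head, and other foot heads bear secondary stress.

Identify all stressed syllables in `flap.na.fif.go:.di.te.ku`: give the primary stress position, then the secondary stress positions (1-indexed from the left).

Weights: 1 flap H, 2 na L, 3 fif H, 4 go: L, 5 di L, 6 te L, 7 ku L.
Parse right to left (heavy = foot alone; LL = one foot; stranded L unfooted): (ˈflap) na (ˈfif) (ˈgo:.di) (ˈte.ku).
Foot heads: 1, 3, 4, 6.
Primary stress on the leftmost head = syllable 1.
Secondary stress on 3, 4, 6: ˈflap.na.ˌfif.ˌgo:.di.ˌte.ku.

primary 1, secondary 3, 4, 6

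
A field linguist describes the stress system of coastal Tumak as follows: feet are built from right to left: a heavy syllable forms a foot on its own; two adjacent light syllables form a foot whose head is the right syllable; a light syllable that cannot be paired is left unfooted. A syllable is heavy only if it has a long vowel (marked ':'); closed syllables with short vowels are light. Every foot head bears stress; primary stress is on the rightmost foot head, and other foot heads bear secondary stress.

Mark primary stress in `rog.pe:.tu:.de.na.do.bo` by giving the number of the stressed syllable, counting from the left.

Weights: 1 rog L, 2 pe: H, 3 tu: H, 4 de L, 5 na L, 6 do L, 7 bo L.
Parse right to left (heavy = foot alone; LL = one foot; stranded L unfooted): rog (ˈpe:) (ˈtu:) (de.ˈna) (do.ˈbo).
Foot heads: 2, 3, 5, 7.
Primary stress on the rightmost head = syllable 7.
Primary stress: syllable 7 → rog.pe:.tu:.de.na.do.ˈbo.

7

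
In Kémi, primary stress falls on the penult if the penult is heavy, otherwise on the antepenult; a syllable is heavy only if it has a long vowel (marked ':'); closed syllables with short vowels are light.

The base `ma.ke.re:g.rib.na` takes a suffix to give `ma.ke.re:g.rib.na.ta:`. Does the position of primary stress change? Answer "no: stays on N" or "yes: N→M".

yes: 3→4

Base `ma.ke.re:g.rib.na` (5 syllables):
  Weights: 3 re:g H, 4 rib L, 5 na L.
  The penult (syllable 4, rib) is light, so stress falls on the antepenult (syllable 3, re:g).
  → primary stress on syllable 3.
Suffixed `ma.ke.re:g.rib.na.ta:` (6 syllables):
  Weights: 4 rib L, 5 na L, 6 ta: H.
  The penult (syllable 5, na) is light, so stress falls on the antepenult (syllable 4, rib).
  → primary stress on syllable 4.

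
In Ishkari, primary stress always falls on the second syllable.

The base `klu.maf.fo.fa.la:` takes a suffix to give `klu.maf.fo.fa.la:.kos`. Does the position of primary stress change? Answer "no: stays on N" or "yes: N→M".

Base `klu.maf.fo.fa.la:` (5 syllables):
  The word has 5 syllables; the second syllable is syllable 2 (maf).
  → primary stress on syllable 2.
Suffixed `klu.maf.fo.fa.la:.kos` (6 syllables):
  The word has 6 syllables; the second syllable is syllable 2 (maf).
  → primary stress on syllable 2.

no: stays on 2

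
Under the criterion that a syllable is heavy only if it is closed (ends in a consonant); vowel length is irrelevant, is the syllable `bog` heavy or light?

`bog`: short vowel, closed (coda /g/). Closed (coda /g/) → heavy.

heavy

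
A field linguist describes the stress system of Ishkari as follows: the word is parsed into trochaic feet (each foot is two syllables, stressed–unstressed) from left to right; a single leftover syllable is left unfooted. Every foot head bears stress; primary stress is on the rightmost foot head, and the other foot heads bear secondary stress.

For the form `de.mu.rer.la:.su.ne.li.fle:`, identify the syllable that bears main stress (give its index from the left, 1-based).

7

Parse left to right into trochaic (ˈσσ) feet: (ˈde.mu) (ˈrer.la:) (ˈsu.ne) (ˈli.fle:).
Foot heads (stressed positions): 1, 3, 5, 7.
End Rule Rightmost: primary stress on the rightmost head = syllable 7.
Primary stress: syllable 7 → de.mu.rer.la:.su.ne.ˈli.fle:.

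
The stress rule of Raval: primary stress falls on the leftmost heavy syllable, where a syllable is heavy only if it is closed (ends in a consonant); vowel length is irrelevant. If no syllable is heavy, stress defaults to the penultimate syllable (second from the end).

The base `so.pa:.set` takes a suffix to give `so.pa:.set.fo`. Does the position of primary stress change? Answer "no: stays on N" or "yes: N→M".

no: stays on 3

Base `so.pa:.set` (3 syllables):
  Weights: 1 so L, 2 pa: L, 3 set H.
  Heavy syllables in the domain: 3. The leftmost is syllable 3 (set).
  → primary stress on syllable 3.
Suffixed `so.pa:.set.fo` (4 syllables):
  Weights: 1 so L, 2 pa: L, 3 set H, 4 fo L.
  Heavy syllables in the domain: 3. The leftmost is syllable 3 (set).
  → primary stress on syllable 3.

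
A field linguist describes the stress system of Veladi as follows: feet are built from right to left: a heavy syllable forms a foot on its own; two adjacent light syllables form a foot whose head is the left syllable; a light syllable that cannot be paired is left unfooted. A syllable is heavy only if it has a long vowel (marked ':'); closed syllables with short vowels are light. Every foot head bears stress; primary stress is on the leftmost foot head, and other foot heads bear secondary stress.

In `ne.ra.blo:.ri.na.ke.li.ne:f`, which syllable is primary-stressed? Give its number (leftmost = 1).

1

Weights: 1 ne L, 2 ra L, 3 blo: H, 4 ri L, 5 na L, 6 ke L, 7 li L, 8 ne:f H.
Parse right to left (heavy = foot alone; LL = one foot; stranded L unfooted): (ˈne.ra) (ˈblo:) (ˈri.na) (ˈke.li) (ˈne:f).
Foot heads: 1, 3, 4, 6, 8.
Primary stress on the leftmost head = syllable 1.
Primary stress: syllable 1 → ˈne.ra.blo:.ri.na.ke.li.ne:f.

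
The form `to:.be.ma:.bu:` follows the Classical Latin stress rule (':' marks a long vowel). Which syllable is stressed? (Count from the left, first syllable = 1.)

Classical Latin: stress the penult if heavy (long vowel or closed), else the antepenult.
Weights: 2 be L, 3 ma: H, 4 bu: H.
The penult (syllable 3, ma:) is heavy, so it takes stress.
Stress on syllable 3: to:.be.ˈma:.bu:.

3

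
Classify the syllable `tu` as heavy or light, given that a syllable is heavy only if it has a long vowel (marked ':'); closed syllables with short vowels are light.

light

`tu`: short vowel, open (no coda). Short vowel → light.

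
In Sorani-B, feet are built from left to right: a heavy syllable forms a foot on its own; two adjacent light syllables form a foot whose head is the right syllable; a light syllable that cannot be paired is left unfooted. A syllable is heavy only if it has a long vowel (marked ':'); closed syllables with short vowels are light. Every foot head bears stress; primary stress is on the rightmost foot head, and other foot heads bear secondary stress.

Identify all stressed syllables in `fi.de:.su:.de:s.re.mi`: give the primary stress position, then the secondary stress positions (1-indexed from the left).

Weights: 1 fi L, 2 de: H, 3 su: H, 4 de:s H, 5 re L, 6 mi L.
Parse left to right (heavy = foot alone; LL = one foot; stranded L unfooted): fi (ˈde:) (ˈsu:) (ˈde:s) (re.ˈmi).
Foot heads: 2, 3, 4, 6.
Primary stress on the rightmost head = syllable 6.
Secondary stress on 2, 3, 4: fi.ˌde:.ˌsu:.ˌde:s.re.ˈmi.

primary 6, secondary 2, 3, 4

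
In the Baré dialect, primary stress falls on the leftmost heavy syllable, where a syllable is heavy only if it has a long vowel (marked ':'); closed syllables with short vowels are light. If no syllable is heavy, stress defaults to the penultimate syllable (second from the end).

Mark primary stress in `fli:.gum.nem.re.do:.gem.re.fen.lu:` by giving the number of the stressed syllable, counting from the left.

1

Weights: 1 fli: H, 2 gum L, 3 nem L, 4 re L, 5 do: H, 6 gem L, 7 re L, 8 fen L, 9 lu: H.
Heavy syllables in the domain: 1, 5, 9. The leftmost is syllable 1 (fli:).
Primary stress: syllable 1 → ˈfli:.gum.nem.re.do:.gem.re.fen.lu:.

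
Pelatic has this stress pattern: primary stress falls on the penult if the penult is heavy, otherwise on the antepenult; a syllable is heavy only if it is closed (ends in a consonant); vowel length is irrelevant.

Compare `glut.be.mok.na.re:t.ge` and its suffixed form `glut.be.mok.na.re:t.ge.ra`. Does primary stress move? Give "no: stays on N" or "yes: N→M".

no: stays on 5

Base `glut.be.mok.na.re:t.ge` (6 syllables):
  Weights: 4 na L, 5 re:t H, 6 ge L.
  The penult (syllable 5, re:t) is heavy, so it takes stress.
  → primary stress on syllable 5.
Suffixed `glut.be.mok.na.re:t.ge.ra` (7 syllables):
  Weights: 5 re:t H, 6 ge L, 7 ra L.
  The penult (syllable 6, ge) is light, so stress falls on the antepenult (syllable 5, re:t).
  → primary stress on syllable 5.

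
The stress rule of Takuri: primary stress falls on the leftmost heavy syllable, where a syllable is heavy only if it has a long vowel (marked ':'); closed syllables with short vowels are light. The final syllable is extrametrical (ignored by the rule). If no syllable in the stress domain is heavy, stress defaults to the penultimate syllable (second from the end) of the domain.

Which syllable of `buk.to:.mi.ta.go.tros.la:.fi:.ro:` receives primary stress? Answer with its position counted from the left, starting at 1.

2

The final syllable (9, ro:) is extrametrical; the stress domain is syllables 1–8.
Weights: 1 buk L, 2 to: H, 3 mi L, 4 ta L, 5 go L, 6 tros L, 7 la: H, 8 fi: H.
Heavy syllables in the domain: 2, 7, 8. The leftmost is syllable 2 (to:).
Primary stress: syllable 2 → buk.ˈto:.mi.ta.go.tros.la:.fi:.ro:.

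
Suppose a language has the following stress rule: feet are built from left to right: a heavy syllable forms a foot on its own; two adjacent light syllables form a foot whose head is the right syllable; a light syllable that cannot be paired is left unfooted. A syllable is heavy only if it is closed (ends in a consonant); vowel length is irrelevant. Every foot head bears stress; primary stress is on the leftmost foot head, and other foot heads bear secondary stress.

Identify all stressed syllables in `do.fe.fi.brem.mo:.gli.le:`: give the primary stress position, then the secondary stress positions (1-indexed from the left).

primary 2, secondary 4, 6

Weights: 1 do L, 2 fe L, 3 fi L, 4 brem H, 5 mo: L, 6 gli L, 7 le: L.
Parse left to right (heavy = foot alone; LL = one foot; stranded L unfooted): (do.ˈfe) fi (ˈbrem) (mo:.ˈgli) le:.
Foot heads: 2, 4, 6.
Primary stress on the leftmost head = syllable 2.
Secondary stress on 4, 6: do.ˈfe.fi.ˌbrem.mo:.ˌgli.le:.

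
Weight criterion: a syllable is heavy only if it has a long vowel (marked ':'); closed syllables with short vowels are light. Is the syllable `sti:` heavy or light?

heavy

`sti:`: long vowel, open (no coda). Long vowel → heavy.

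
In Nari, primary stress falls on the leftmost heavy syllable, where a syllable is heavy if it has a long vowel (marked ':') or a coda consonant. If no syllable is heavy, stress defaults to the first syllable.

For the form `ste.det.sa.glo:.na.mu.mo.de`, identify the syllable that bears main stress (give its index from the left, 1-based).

Weights: 1 ste L, 2 det H, 3 sa L, 4 glo: H, 5 na L, 6 mu L, 7 mo L, 8 de L.
Heavy syllables in the domain: 2, 4. The leftmost is syllable 2 (det).
Primary stress: syllable 2 → ste.ˈdet.sa.glo:.na.mu.mo.de.

2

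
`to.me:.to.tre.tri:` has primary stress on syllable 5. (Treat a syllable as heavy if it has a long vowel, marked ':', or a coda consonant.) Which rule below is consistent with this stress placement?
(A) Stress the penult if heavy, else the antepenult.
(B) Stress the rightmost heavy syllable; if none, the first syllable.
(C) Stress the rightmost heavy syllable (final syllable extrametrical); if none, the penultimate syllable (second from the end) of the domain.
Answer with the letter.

B

Rule A → syllable 3 (observed: 5).
Rule B → syllable 5 ✓.
Rule C → syllable 2 (observed: 5).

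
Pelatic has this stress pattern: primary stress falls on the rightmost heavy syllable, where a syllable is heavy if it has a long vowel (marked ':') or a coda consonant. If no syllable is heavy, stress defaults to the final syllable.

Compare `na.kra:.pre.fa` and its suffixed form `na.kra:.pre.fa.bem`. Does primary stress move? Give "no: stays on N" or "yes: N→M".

yes: 2→5

Base `na.kra:.pre.fa` (4 syllables):
  Weights: 1 na L, 2 kra: H, 3 pre L, 4 fa L.
  Heavy syllables in the domain: 2. The rightmost is syllable 2 (kra:).
  → primary stress on syllable 2.
Suffixed `na.kra:.pre.fa.bem` (5 syllables):
  Weights: 1 na L, 2 kra: H, 3 pre L, 4 fa L, 5 bem H.
  Heavy syllables in the domain: 2, 5. The rightmost is syllable 5 (bem).
  → primary stress on syllable 5.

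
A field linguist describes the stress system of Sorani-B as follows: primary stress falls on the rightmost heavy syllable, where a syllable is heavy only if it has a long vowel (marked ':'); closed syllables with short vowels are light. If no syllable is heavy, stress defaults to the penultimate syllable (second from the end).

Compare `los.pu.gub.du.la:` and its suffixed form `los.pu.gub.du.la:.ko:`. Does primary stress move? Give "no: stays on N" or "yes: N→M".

yes: 5→6

Base `los.pu.gub.du.la:` (5 syllables):
  Weights: 1 los L, 2 pu L, 3 gub L, 4 du L, 5 la: H.
  Heavy syllables in the domain: 5. The rightmost is syllable 5 (la:).
  → primary stress on syllable 5.
Suffixed `los.pu.gub.du.la:.ko:` (6 syllables):
  Weights: 1 los L, 2 pu L, 3 gub L, 4 du L, 5 la: H, 6 ko: H.
  Heavy syllables in the domain: 5, 6. The rightmost is syllable 6 (ko:).
  → primary stress on syllable 6.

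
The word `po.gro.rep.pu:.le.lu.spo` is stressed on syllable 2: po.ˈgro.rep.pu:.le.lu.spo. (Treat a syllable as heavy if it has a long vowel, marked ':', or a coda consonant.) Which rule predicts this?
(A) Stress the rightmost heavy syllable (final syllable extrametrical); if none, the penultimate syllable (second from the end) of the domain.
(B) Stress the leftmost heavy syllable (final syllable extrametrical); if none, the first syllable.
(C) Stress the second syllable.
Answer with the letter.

C

Rule A → syllable 4 (observed: 2).
Rule B → syllable 3 (observed: 2).
Rule C → syllable 2 ✓.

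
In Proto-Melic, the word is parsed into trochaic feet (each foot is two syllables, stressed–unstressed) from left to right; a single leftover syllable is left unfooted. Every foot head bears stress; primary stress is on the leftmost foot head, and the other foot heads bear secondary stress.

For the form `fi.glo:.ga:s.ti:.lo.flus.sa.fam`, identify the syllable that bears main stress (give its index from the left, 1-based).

1

Parse left to right into trochaic (ˈσσ) feet: (ˈfi.glo:) (ˈga:s.ti:) (ˈlo.flus) (ˈsa.fam).
Foot heads (stressed positions): 1, 3, 5, 7.
End Rule Leftmost: primary stress on the leftmost head = syllable 1.
Primary stress: syllable 1 → ˈfi.glo:.ga:s.ti:.lo.flus.sa.fam.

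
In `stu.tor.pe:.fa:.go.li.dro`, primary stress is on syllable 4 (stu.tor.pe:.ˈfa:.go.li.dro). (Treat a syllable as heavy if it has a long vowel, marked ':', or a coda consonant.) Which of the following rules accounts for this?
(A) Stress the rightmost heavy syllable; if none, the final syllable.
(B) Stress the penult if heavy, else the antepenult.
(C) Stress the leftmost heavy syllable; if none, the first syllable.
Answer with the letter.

Rule A → syllable 4 ✓.
Rule B → syllable 5 (observed: 4).
Rule C → syllable 2 (observed: 4).

A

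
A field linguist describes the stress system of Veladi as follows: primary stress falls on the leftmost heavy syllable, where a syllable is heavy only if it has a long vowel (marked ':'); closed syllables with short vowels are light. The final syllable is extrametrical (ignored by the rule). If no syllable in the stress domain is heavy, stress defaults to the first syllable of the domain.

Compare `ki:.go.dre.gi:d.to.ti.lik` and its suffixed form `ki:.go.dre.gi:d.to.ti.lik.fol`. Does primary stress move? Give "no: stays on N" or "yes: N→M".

Base `ki:.go.dre.gi:d.to.ti.lik` (7 syllables):
  The final syllable (7, lik) is extrametrical; the stress domain is syllables 1–6.
  Weights: 1 ki: H, 2 go L, 3 dre L, 4 gi:d H, 5 to L, 6 ti L.
  Heavy syllables in the domain: 1, 4. The leftmost is syllable 1 (ki:).
  → primary stress on syllable 1.
Suffixed `ki:.go.dre.gi:d.to.ti.lik.fol` (8 syllables):
  The final syllable (8, fol) is extrametrical; the stress domain is syllables 1–7.
  Weights: 1 ki: H, 2 go L, 3 dre L, 4 gi:d H, 5 to L, 6 ti L, 7 lik L.
  Heavy syllables in the domain: 1, 4. The leftmost is syllable 1 (ki:).
  → primary stress on syllable 1.

no: stays on 1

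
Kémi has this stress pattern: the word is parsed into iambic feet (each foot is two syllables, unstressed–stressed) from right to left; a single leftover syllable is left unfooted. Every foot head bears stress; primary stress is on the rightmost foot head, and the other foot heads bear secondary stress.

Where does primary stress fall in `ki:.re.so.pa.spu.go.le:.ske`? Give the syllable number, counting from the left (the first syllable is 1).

Parse right to left into iambic (σˈσ) feet: (ki:.ˈre) (so.ˈpa) (spu.ˈgo) (le:.ˈske).
Foot heads (stressed positions): 2, 4, 6, 8.
End Rule Rightmost: primary stress on the rightmost head = syllable 8.
Primary stress: syllable 8 → ki:.re.so.pa.spu.go.le:.ˈske.

8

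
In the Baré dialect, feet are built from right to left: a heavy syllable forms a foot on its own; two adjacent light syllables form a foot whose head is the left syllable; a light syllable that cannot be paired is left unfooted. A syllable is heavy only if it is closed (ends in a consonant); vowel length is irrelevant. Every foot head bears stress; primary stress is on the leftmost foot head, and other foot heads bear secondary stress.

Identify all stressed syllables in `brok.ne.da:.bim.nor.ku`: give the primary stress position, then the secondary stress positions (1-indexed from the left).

primary 1, secondary 2, 4, 5

Weights: 1 brok H, 2 ne L, 3 da: L, 4 bim H, 5 nor H, 6 ku L.
Parse right to left (heavy = foot alone; LL = one foot; stranded L unfooted): (ˈbrok) (ˈne.da:) (ˈbim) (ˈnor) ku.
Foot heads: 1, 2, 4, 5.
Primary stress on the leftmost head = syllable 1.
Secondary stress on 2, 4, 5: ˈbrok.ˌne.da:.ˌbim.ˌnor.ku.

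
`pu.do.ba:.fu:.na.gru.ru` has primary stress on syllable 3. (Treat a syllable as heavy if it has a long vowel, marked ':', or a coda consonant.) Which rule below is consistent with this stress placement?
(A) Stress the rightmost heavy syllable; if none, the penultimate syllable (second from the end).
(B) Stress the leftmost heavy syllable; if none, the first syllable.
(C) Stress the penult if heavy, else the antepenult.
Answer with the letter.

B

Rule A → syllable 4 (observed: 3).
Rule B → syllable 3 ✓.
Rule C → syllable 5 (observed: 3).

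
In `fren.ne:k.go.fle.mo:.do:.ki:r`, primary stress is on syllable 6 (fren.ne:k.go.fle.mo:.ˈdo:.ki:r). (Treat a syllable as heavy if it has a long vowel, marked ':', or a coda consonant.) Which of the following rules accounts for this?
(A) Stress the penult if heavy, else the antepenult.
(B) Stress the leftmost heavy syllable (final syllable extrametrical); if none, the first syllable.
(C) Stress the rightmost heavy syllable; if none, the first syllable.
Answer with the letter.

Rule A → syllable 6 ✓.
Rule B → syllable 1 (observed: 6).
Rule C → syllable 7 (observed: 6).

A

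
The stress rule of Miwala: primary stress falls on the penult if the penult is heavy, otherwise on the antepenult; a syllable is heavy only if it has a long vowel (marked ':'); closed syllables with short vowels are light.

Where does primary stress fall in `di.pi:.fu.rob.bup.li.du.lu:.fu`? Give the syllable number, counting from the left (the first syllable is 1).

Weights: 7 du L, 8 lu: H, 9 fu L.
The penult (syllable 8, lu:) is heavy, so it takes stress.
Primary stress: syllable 8 → di.pi:.fu.rob.bup.li.du.ˈlu:.fu.

8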